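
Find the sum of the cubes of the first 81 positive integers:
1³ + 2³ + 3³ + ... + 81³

Formula: ∑k³ = [n(n+1)/2]²
= [81×82/2]²
= 3321²
= 11029041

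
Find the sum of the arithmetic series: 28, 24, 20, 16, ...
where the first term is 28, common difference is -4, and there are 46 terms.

Sₙ = n/2 × (first + last)
Last term = a + (n-1)d = 28 + (46-1)×(-4) = -152
S_46 = 46/2 × (28 + (-152))
S_46 = 46/2 × (-124) = -2852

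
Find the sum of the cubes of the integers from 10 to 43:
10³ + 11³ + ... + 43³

Use ∑_{k=1}^{n} k³ = [n(n+1)/2]², then subtract the first 9 terms.
∑_{k=1}^{43} k³ = [43×44/2]² = 946² = 894916
∑_{k=1}^{9} k³ = [9×10/2]² = 45² = 2025
∑_{k=10}^{43} k³ = 894916 - 2025 = 892891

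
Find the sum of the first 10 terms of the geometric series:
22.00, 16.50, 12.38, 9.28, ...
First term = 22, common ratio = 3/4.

Sₙ = a(1 - rⁿ) / (1 - r)
S_10 = 22(1 - (3/4)^10) / (1 - (3/4))
S_10 = 22(1 - (59049/1048576)) / (1/4)
S_10 = 10884797/131072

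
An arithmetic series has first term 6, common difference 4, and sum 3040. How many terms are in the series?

Using S = n/2 × [2a + (n-1)d]
3040 = n/2 × [2(6) + (n-1)(4)]
3040 = n/2 × [12 + 4n - 4]
6080 = n × [8 + 4n]
4n² + (8)n - 6080 = 0
Discriminant: Δ = (8)² - 4(4)(-6080) = 64 + 97280 = 97344
√Δ = 312
n = [-(8) + √Δ] / (2·4) = (-8 + 312) / 8 = 304 / 8 = 38
(The negative root is discarded since n must be a positive integer.)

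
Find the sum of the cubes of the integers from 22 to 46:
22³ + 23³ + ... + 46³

Use ∑_{k=1}^{n} k³ = [n(n+1)/2]², then subtract the first 21 terms.
∑_{k=1}^{46} k³ = [46×47/2]² = 1081² = 1168561
∑_{k=1}^{21} k³ = [21×22/2]² = 231² = 53361
∑_{k=22}^{46} k³ = 1168561 - 53361 = 1115200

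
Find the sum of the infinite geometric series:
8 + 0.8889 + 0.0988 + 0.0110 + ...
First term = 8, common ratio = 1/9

For |r| < 1, S = a / (1 - r)
S = 8 / (1 - (1/9))
S = 8 / (8/9)
S = 9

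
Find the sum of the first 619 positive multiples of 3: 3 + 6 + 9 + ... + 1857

Factor out 3: = 3(1 + 2 + ... + 619) = 3 × n(n+1)/2
= 3 × 619×620/2
= 3 × 191890
= 575670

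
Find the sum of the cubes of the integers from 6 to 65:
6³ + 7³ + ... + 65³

Use ∑_{k=1}^{n} k³ = [n(n+1)/2]², then subtract the first 5 terms.
∑_{k=1}^{65} k³ = [65×66/2]² = 2145² = 4601025
∑_{k=1}^{5} k³ = [5×6/2]² = 15² = 225
∑_{k=6}^{65} k³ = 4601025 - 225 = 4600800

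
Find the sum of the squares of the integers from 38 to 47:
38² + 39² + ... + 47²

Use ∑_{k=1}^{n} k² = n(n+1)(2n+1)/6, then subtract the first 37 terms.
∑_{k=1}^{47} k² = 47×48×95/6 = 35720
∑_{k=1}^{37} k² = 37×38×75/6 = 17575
∑_{k=38}^{47} k² = 35720 - 17575 = 18145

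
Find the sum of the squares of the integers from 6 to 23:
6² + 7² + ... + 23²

Use ∑_{k=1}^{n} k² = n(n+1)(2n+1)/6, then subtract the first 5 terms.
∑_{k=1}^{23} k² = 23×24×47/6 = 4324
∑_{k=1}^{5} k² = 5×6×11/6 = 55
∑_{k=6}^{23} k² = 4324 - 55 = 4269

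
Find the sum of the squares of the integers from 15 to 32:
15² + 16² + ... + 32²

Use ∑_{k=1}^{n} k² = n(n+1)(2n+1)/6, then subtract the first 14 terms.
∑_{k=1}^{32} k² = 32×33×65/6 = 11440
∑_{k=1}^{14} k² = 14×15×29/6 = 1015
∑_{k=15}^{32} k² = 11440 - 1015 = 10425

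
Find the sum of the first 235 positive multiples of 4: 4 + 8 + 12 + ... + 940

Factor out 4: = 4(1 + 2 + ... + 235) = 4 × n(n+1)/2
= 4 × 235×236/2
= 4 × 27730
= 110920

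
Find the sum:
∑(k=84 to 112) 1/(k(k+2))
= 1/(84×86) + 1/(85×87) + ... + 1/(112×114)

Partial fractions: 1/(k(k+2)) = (1/2)[1/k - 1/(k+2)]
Telescoping leaves the first two and last two terms:
= (1/2)[1/84 + 1/85 - 1/113 - 1/114]
= 92713/30659160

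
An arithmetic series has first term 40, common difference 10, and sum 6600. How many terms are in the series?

Using S = n/2 × [2a + (n-1)d]
6600 = n/2 × [2(40) + (n-1)(10)]
6600 = n/2 × [80 + 10n - 10]
13200 = n × [70 + 10n]
10n² + (70)n - 13200 = 0
Discriminant: Δ = (70)² - 4(10)(-13200) = 4900 + 528000 = 532900
√Δ = 730
n = [-(70) + √Δ] / (2·10) = (-70 + 730) / 20 = 660 / 20 = 33
(The negative root is discarded since n must be a positive integer.)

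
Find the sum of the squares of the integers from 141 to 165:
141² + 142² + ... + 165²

Use ∑_{k=1}^{n} k² = n(n+1)(2n+1)/6, then subtract the first 140 terms.
∑_{k=1}^{165} k² = 165×166×331/6 = 1511015
∑_{k=1}^{140} k² = 140×141×281/6 = 924490
∑_{k=141}^{165} k² = 1511015 - 924490 = 586525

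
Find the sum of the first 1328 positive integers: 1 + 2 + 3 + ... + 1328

Formula: ∑k = n(n+1)/2
= 1328×1329/2
= 1764912/2
= 882456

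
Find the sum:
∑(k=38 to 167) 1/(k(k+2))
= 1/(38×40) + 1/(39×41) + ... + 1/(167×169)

Partial fractions: 1/(k(k+2)) = (1/2)[1/k - 1/(k+2)]
Telescoping leaves the first two and last two terms:
= (1/2)[1/38 + 1/39 - 1/168 - 1/169]
= 21625/1078896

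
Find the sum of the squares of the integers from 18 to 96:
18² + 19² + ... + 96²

Use ∑_{k=1}^{n} k² = n(n+1)(2n+1)/6, then subtract the first 17 terms.
∑_{k=1}^{96} k² = 96×97×193/6 = 299536
∑_{k=1}^{17} k² = 17×18×35/6 = 1785
∑_{k=18}^{96} k² = 299536 - 1785 = 297751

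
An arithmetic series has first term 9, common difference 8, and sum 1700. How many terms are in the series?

Using S = n/2 × [2a + (n-1)d]
1700 = n/2 × [2(9) + (n-1)(8)]
1700 = n/2 × [18 + 8n - 8]
3400 = n × [10 + 8n]
8n² + (10)n - 3400 = 0
Discriminant: Δ = (10)² - 4(8)(-3400) = 100 + 108800 = 108900
√Δ = 330
n = [-(10) + √Δ] / (2·8) = (-10 + 330) / 16 = 320 / 16 = 20
(The negative root is discarded since n must be a positive integer.)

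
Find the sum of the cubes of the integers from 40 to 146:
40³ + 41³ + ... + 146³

Use ∑_{k=1}^{n} k³ = [n(n+1)/2]², then subtract the first 39 terms.
∑_{k=1}^{146} k³ = [146×147/2]² = 10731² = 115154361
∑_{k=1}^{39} k³ = [39×40/2]² = 780² = 608400
∑_{k=40}^{146} k³ = 115154361 - 608400 = 114545961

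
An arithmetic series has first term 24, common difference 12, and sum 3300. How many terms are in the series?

Using S = n/2 × [2a + (n-1)d]
3300 = n/2 × [2(24) + (n-1)(12)]
3300 = n/2 × [48 + 12n - 12]
6600 = n × [36 + 12n]
12n² + (36)n - 6600 = 0
Discriminant: Δ = (36)² - 4(12)(-6600) = 1296 + 316800 = 318096
√Δ = 564
n = [-(36) + √Δ] / (2·12) = (-36 + 564) / 24 = 528 / 24 = 22
(The negative root is discarded since n must be a positive integer.)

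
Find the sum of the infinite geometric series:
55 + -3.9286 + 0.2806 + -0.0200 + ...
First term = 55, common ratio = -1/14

For |r| < 1, S = a / (1 - r)
S = 55 / (1 - (-1/14))
S = 55 / (15/14)
S = 154/3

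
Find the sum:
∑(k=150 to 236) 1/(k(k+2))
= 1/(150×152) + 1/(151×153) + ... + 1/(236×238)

Partial fractions: 1/(k(k+2)) = (1/2)[1/k - 1/(k+2)]
Telescoping leaves the first two and last two terms:
= (1/2)[1/150 + 1/151 - 1/237 - 1/238]
= 259144/106466325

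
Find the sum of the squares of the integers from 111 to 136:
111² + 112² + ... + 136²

Use ∑_{k=1}^{n} k² = n(n+1)(2n+1)/6, then subtract the first 110 terms.
∑_{k=1}^{136} k² = 136×137×273/6 = 847756
∑_{k=1}^{110} k² = 110×111×221/6 = 449735
∑_{k=111}^{136} k² = 847756 - 449735 = 398021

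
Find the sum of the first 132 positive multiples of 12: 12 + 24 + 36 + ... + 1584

Factor out 12: = 12(1 + 2 + ... + 132) = 12 × n(n+1)/2
= 12 × 132×133/2
= 12 × 8778
= 105336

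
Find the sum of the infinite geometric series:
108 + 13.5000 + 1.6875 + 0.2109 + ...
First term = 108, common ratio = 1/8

For |r| < 1, S = a / (1 - r)
S = 108 / (1 - (1/8))
S = 108 / (7/8)
S = 864/7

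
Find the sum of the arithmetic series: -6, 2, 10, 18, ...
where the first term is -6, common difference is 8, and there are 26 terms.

Sₙ = n/2 × (first + last)
Last term = a + (n-1)d = -6 + (26-1)×8 = 194
S_26 = 26/2 × (-6 + 194)
S_26 = 26/2 × 188 = 2444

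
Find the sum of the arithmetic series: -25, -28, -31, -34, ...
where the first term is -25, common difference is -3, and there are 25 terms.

Sₙ = n/2 × (first + last)
Last term = a + (n-1)d = -25 + (25-1)×(-3) = -97
S_25 = 25/2 × (-25 + (-97))
S_25 = 25/2 × (-122) = -1525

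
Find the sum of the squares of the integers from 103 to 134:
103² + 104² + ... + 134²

Use ∑_{k=1}^{n} k² = n(n+1)(2n+1)/6, then subtract the first 102 terms.
∑_{k=1}^{134} k² = 134×135×269/6 = 811035
∑_{k=1}^{102} k² = 102×103×205/6 = 358955
∑_{k=103}^{134} k² = 811035 - 358955 = 452080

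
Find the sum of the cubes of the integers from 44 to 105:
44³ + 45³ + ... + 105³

Use ∑_{k=1}^{n} k³ = [n(n+1)/2]², then subtract the first 43 terms.
∑_{k=1}^{105} k³ = [105×106/2]² = 5565² = 30969225
∑_{k=1}^{43} k³ = [43×44/2]² = 946² = 894916
∑_{k=44}^{105} k³ = 30969225 - 894916 = 30074309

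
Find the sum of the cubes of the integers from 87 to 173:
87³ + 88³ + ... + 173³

Use ∑_{k=1}^{n} k³ = [n(n+1)/2]², then subtract the first 86 terms.
∑_{k=1}^{173} k³ = [173×174/2]² = 15051² = 226532601
∑_{k=1}^{86} k³ = [86×87/2]² = 3741² = 13995081
∑_{k=87}^{173} k³ = 226532601 - 13995081 = 212537520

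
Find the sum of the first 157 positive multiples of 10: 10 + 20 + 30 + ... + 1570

Factor out 10: = 10(1 + 2 + ... + 157) = 10 × n(n+1)/2
= 10 × 157×158/2
= 10 × 12403
= 124030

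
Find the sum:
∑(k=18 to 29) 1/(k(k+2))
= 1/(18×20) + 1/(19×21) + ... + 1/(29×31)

Partial fractions: 1/(k(k+2)) = (1/2)[1/k - 1/(k+2)]
Telescoping leaves the first two and last two terms:
= (1/2)[1/18 + 1/19 - 1/30 - 1/31]
= 1129/53010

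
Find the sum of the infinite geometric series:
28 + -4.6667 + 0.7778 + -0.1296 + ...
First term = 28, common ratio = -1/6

For |r| < 1, S = a / (1 - r)
S = 28 / (1 - (-1/6))
S = 28 / (7/6)
S = 24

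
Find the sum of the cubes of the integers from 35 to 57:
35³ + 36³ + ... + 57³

Use ∑_{k=1}^{n} k³ = [n(n+1)/2]², then subtract the first 34 terms.
∑_{k=1}^{57} k³ = [57×58/2]² = 1653² = 2732409
∑_{k=1}^{34} k³ = [34×35/2]² = 595² = 354025
∑_{k=35}^{57} k³ = 2732409 - 354025 = 2378384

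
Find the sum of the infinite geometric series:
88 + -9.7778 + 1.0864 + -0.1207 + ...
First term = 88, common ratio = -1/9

For |r| < 1, S = a / (1 - r)
S = 88 / (1 - (-1/9))
S = 88 / (10/9)
S = 396/5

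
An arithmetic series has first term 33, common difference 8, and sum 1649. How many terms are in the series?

Using S = n/2 × [2a + (n-1)d]
1649 = n/2 × [2(33) + (n-1)(8)]
1649 = n/2 × [66 + 8n - 8]
3298 = n × [58 + 8n]
8n² + (58)n - 3298 = 0
Discriminant: Δ = (58)² - 4(8)(-3298) = 3364 + 105536 = 108900
√Δ = 330
n = [-(58) + √Δ] / (2·8) = (-58 + 330) / 16 = 272 / 16 = 17
(The negative root is discarded since n must be a positive integer.)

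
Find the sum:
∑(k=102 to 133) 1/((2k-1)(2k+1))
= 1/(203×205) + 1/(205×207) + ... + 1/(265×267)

Partial fractions: 1/((2k-1)(2k+1)) = (1/2)[1/(2k-1) - 1/(2k+1)]
The series telescopes:
= (1/2)[1/203 - 1/267]
= 32/54201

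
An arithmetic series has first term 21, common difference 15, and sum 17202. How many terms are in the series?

Using S = n/2 × [2a + (n-1)d]
17202 = n/2 × [2(21) + (n-1)(15)]
17202 = n/2 × [42 + 15n - 15]
34404 = n × [27 + 15n]
15n² + (27)n - 34404 = 0
Discriminant: Δ = (27)² - 4(15)(-34404) = 729 + 2064240 = 2064969
√Δ = 1437
n = [-(27) + √Δ] / (2·15) = (-27 + 1437) / 30 = 1410 / 30 = 47
(The negative root is discarded since n must be a positive integer.)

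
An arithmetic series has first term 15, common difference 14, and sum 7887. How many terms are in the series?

Using S = n/2 × [2a + (n-1)d]
7887 = n/2 × [2(15) + (n-1)(14)]
7887 = n/2 × [30 + 14n - 14]
15774 = n × [16 + 14n]
14n² + (16)n - 15774 = 0
Discriminant: Δ = (16)² - 4(14)(-15774) = 256 + 883344 = 883600
√Δ = 940
n = [-(16) + √Δ] / (2·14) = (-16 + 940) / 28 = 924 / 28 = 33
(The negative root is discarded since n must be a positive integer.)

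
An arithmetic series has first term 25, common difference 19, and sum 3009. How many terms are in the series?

Using S = n/2 × [2a + (n-1)d]
3009 = n/2 × [2(25) + (n-1)(19)]
3009 = n/2 × [50 + 19n - 19]
6018 = n × [31 + 19n]
19n² + (31)n - 6018 = 0
Discriminant: Δ = (31)² - 4(19)(-6018) = 961 + 457368 = 458329
√Δ = 677
n = [-(31) + √Δ] / (2·19) = (-31 + 677) / 38 = 646 / 38 = 17
(The negative root is discarded since n must be a positive integer.)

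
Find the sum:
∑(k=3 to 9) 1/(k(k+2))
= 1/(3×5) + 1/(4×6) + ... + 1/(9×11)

Partial fractions: 1/(k(k+2)) = (1/2)[1/k - 1/(k+2)]
Telescoping leaves the first two and last two terms:
= (1/2)[1/3 + 1/4 - 1/10 - 1/11]
= 259/1320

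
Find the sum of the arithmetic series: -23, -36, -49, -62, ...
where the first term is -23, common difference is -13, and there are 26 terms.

Sₙ = n/2 × (first + last)
Last term = a + (n-1)d = -23 + (26-1)×(-13) = -348
S_26 = 26/2 × (-23 + (-348))
S_26 = 26/2 × (-371) = -4823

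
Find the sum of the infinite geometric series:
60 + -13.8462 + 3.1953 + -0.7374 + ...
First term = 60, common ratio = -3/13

For |r| < 1, S = a / (1 - r)
S = 60 / (1 - (-3/13))
S = 60 / (16/13)
S = 195/4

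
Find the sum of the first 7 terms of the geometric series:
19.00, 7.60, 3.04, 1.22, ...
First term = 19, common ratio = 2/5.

Sₙ = a(1 - rⁿ) / (1 - r)
S_7 = 19(1 - (2/5)^7) / (1 - (2/5))
S_7 = 19(1 - (128/78125)) / (3/5)
S_7 = 493981/15625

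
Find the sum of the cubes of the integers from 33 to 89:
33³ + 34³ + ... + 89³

Use ∑_{k=1}^{n} k³ = [n(n+1)/2]², then subtract the first 32 terms.
∑_{k=1}^{89} k³ = [89×90/2]² = 4005² = 16040025
∑_{k=1}^{32} k³ = [32×33/2]² = 528² = 278784
∑_{k=33}^{89} k³ = 16040025 - 278784 = 15761241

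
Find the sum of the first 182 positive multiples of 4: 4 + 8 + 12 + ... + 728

Factor out 4: = 4(1 + 2 + ... + 182) = 4 × n(n+1)/2
= 4 × 182×183/2
= 4 × 16653
= 66612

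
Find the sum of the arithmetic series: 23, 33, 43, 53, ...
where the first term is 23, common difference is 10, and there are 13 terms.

Sₙ = n/2 × (first + last)
Last term = a + (n-1)d = 23 + (13-1)×10 = 143
S_13 = 13/2 × (23 + 143)
S_13 = 13/2 × 166 = 1079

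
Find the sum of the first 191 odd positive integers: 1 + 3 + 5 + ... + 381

Sum of first n odd numbers = n²
= 191²
= 36481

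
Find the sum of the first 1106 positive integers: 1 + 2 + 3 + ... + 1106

Formula: ∑k = n(n+1)/2
= 1106×1107/2
= 1224342/2
= 612171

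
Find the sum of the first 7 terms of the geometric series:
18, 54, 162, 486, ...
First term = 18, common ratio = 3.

Sₙ = a(1 - rⁿ) / (1 - r)
S_7 = 18(1 - 3^7) / (1 - 3)
S_7 = 18(1 - 2187) / (-2)
S_7 = 19674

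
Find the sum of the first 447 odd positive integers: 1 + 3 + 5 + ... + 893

Sum of first n odd numbers = n²
= 447²
= 199809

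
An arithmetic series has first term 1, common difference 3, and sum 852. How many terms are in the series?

Using S = n/2 × [2a + (n-1)d]
852 = n/2 × [2(1) + (n-1)(3)]
852 = n/2 × [2 + 3n - 3]
1704 = n × [-1 + 3n]
3n² + (-1)n - 1704 = 0
Discriminant: Δ = (-1)² - 4(3)(-1704) = 1 + 20448 = 20449
√Δ = 143
n = [-(-1) + √Δ] / (2·3) = (1 + 143) / 6 = 144 / 6 = 24
(The negative root is discarded since n must be a positive integer.)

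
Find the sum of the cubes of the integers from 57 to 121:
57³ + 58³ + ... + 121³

Use ∑_{k=1}^{n} k³ = [n(n+1)/2]², then subtract the first 56 terms.
∑_{k=1}^{121} k³ = [121×122/2]² = 7381² = 54479161
∑_{k=1}^{56} k³ = [56×57/2]² = 1596² = 2547216
∑_{k=57}^{121} k³ = 54479161 - 2547216 = 51931945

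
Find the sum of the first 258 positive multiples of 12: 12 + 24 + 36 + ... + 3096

Factor out 12: = 12(1 + 2 + ... + 258) = 12 × n(n+1)/2
= 12 × 258×259/2
= 12 × 33411
= 400932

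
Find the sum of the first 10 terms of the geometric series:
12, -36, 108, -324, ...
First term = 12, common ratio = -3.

Sₙ = a(1 - rⁿ) / (1 - r)
S_10 = 12(1 - (-3)^10) / (1 - (-3))
S_10 = 12(1 - 59049) / (4)
S_10 = -177144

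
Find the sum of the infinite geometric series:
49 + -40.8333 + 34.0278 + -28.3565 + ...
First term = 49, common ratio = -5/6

For |r| < 1, S = a / (1 - r)
S = 49 / (1 - (-5/6))
S = 49 / (11/6)
S = 294/11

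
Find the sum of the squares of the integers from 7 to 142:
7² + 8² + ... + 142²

Use ∑_{k=1}^{n} k² = n(n+1)(2n+1)/6, then subtract the first 6 terms.
∑_{k=1}^{142} k² = 142×143×285/6 = 964535
∑_{k=1}^{6} k² = 6×7×13/6 = 91
∑_{k=7}^{142} k² = 964535 - 91 = 964444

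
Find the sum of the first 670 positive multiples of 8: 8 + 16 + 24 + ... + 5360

Factor out 8: = 8(1 + 2 + ... + 670) = 8 × n(n+1)/2
= 8 × 670×671/2
= 8 × 224785
= 1798280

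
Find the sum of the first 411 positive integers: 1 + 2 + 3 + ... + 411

Formula: ∑k = n(n+1)/2
= 411×412/2
= 169332/2
= 84666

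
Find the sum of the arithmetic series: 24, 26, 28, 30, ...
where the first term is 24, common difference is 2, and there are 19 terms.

Sₙ = n/2 × (first + last)
Last term = a + (n-1)d = 24 + (19-1)×2 = 60
S_19 = 19/2 × (24 + 60)
S_19 = 19/2 × 84 = 798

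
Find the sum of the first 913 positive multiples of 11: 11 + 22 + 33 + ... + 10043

Factor out 11: = 11(1 + 2 + ... + 913) = 11 × n(n+1)/2
= 11 × 913×914/2
= 11 × 417241
= 4589651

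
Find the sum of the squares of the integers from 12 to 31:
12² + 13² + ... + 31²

Use ∑_{k=1}^{n} k² = n(n+1)(2n+1)/6, then subtract the first 11 terms.
∑_{k=1}^{31} k² = 31×32×63/6 = 10416
∑_{k=1}^{11} k² = 11×12×23/6 = 506
∑_{k=12}^{31} k² = 10416 - 506 = 9910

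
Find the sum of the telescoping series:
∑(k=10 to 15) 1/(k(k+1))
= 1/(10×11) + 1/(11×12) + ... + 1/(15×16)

Partial fractions: 1/(k(k+1)) = 1/k - 1/(k+1)
The series telescopes:
= (1/10 - 1/11) + (1/11 - 1/12) + ... + (1/15 - 1/16)
= 1/10 - 1/16
= 3/80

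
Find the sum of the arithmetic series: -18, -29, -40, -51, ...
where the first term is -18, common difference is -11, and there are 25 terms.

Sₙ = n/2 × (first + last)
Last term = a + (n-1)d = -18 + (25-1)×(-11) = -282
S_25 = 25/2 × (-18 + (-282))
S_25 = 25/2 × (-300) = -3750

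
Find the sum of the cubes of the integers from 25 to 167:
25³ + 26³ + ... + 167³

Use ∑_{k=1}^{n} k³ = [n(n+1)/2]², then subtract the first 24 terms.
∑_{k=1}^{167} k³ = [167×168/2]² = 14028² = 196784784
∑_{k=1}^{24} k³ = [24×25/2]² = 300² = 90000
∑_{k=25}^{167} k³ = 196784784 - 90000 = 196694784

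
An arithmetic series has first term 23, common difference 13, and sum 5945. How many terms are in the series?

Using S = n/2 × [2a + (n-1)d]
5945 = n/2 × [2(23) + (n-1)(13)]
5945 = n/2 × [46 + 13n - 13]
11890 = n × [33 + 13n]
13n² + (33)n - 11890 = 0
Discriminant: Δ = (33)² - 4(13)(-11890) = 1089 + 618280 = 619369
√Δ = 787
n = [-(33) + √Δ] / (2·13) = (-33 + 787) / 26 = 754 / 26 = 29
(The negative root is discarded since n must be a positive integer.)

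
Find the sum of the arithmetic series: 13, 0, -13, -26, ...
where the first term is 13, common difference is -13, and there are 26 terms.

Sₙ = n/2 × (first + last)
Last term = a + (n-1)d = 13 + (26-1)×(-13) = -312
S_26 = 26/2 × (13 + (-312))
S_26 = 26/2 × (-299) = -3887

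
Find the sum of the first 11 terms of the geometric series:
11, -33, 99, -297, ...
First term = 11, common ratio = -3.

Sₙ = a(1 - rⁿ) / (1 - r)
S_11 = 11(1 - (-3)^11) / (1 - (-3))
S_11 = 11(1 - (-177147)) / (4)
S_11 = 487157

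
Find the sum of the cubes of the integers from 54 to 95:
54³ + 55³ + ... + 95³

Use ∑_{k=1}^{n} k³ = [n(n+1)/2]², then subtract the first 53 terms.
∑_{k=1}^{95} k³ = [95×96/2]² = 4560² = 20793600
∑_{k=1}^{53} k³ = [53×54/2]² = 1431² = 2047761
∑_{k=54}^{95} k³ = 20793600 - 2047761 = 18745839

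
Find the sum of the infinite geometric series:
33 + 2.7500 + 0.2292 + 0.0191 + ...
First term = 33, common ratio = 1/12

For |r| < 1, S = a / (1 - r)
S = 33 / (1 - (1/12))
S = 33 / (11/12)
S = 36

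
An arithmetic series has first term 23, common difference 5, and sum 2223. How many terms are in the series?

Using S = n/2 × [2a + (n-1)d]
2223 = n/2 × [2(23) + (n-1)(5)]
2223 = n/2 × [46 + 5n - 5]
4446 = n × [41 + 5n]
5n² + (41)n - 4446 = 0
Discriminant: Δ = (41)² - 4(5)(-4446) = 1681 + 88920 = 90601
√Δ = 301
n = [-(41) + √Δ] / (2·5) = (-41 + 301) / 10 = 260 / 10 = 26
(The negative root is discarded since n must be a positive integer.)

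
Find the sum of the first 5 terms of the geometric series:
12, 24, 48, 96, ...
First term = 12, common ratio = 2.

Sₙ = a(1 - rⁿ) / (1 - r)
S_5 = 12(1 - 2^5) / (1 - 2)
S_5 = 12(1 - 32) / (-1)
S_5 = 372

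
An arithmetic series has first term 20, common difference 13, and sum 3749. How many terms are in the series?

Using S = n/2 × [2a + (n-1)d]
3749 = n/2 × [2(20) + (n-1)(13)]
3749 = n/2 × [40 + 13n - 13]
7498 = n × [27 + 13n]
13n² + (27)n - 7498 = 0
Discriminant: Δ = (27)² - 4(13)(-7498) = 729 + 389896 = 390625
√Δ = 625
n = [-(27) + √Δ] / (2·13) = (-27 + 625) / 26 = 598 / 26 = 23
(The negative root is discarded since n must be a positive integer.)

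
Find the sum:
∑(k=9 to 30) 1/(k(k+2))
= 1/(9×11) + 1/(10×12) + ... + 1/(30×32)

Partial fractions: 1/(k(k+2)) = (1/2)[1/k - 1/(k+2)]
Telescoping leaves the first two and last two terms:
= (1/2)[1/9 + 1/10 - 1/31 - 1/32]
= 6589/89280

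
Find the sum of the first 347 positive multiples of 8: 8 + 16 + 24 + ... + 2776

Factor out 8: = 8(1 + 2 + ... + 347) = 8 × n(n+1)/2
= 8 × 347×348/2
= 8 × 60378
= 483024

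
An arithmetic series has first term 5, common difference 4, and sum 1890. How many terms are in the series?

Using S = n/2 × [2a + (n-1)d]
1890 = n/2 × [2(5) + (n-1)(4)]
1890 = n/2 × [10 + 4n - 4]
3780 = n × [6 + 4n]
4n² + (6)n - 3780 = 0
Discriminant: Δ = (6)² - 4(4)(-3780) = 36 + 60480 = 60516
√Δ = 246
n = [-(6) + √Δ] / (2·4) = (-6 + 246) / 8 = 240 / 8 = 30
(The negative root is discarded since n must be a positive integer.)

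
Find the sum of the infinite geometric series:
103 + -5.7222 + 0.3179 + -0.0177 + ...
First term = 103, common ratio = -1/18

For |r| < 1, S = a / (1 - r)
S = 103 / (1 - (-1/18))
S = 103 / (19/18)
S = 1854/19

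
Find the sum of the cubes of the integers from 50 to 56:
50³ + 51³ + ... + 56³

Use ∑_{k=1}^{n} k³ = [n(n+1)/2]², then subtract the first 49 terms.
∑_{k=1}^{56} k³ = [56×57/2]² = 1596² = 2547216
∑_{k=1}^{49} k³ = [49×50/2]² = 1225² = 1500625
∑_{k=50}^{56} k³ = 2547216 - 1500625 = 1046591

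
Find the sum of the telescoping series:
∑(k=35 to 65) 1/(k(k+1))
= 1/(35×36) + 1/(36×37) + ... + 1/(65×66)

Partial fractions: 1/(k(k+1)) = 1/k - 1/(k+1)
The series telescopes:
= (1/35 - 1/36) + (1/36 - 1/37) + ... + (1/65 - 1/66)
= 1/35 - 1/66
= 31/2310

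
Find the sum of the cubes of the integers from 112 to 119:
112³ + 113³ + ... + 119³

Use ∑_{k=1}^{n} k³ = [n(n+1)/2]², then subtract the first 111 terms.
∑_{k=1}^{119} k³ = [119×120/2]² = 7140² = 50979600
∑_{k=1}^{111} k³ = [111×112/2]² = 6216² = 38638656
∑_{k=112}^{119} k³ = 50979600 - 38638656 = 12340944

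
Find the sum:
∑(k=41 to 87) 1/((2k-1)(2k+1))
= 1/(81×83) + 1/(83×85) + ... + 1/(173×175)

Partial fractions: 1/((2k-1)(2k+1)) = (1/2)[1/(2k-1) - 1/(2k+1)]
The series telescopes:
= (1/2)[1/81 - 1/175]
= 47/14175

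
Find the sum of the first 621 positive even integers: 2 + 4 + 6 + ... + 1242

Sum of first n even numbers = n(n+1)
= 621×622
= 386262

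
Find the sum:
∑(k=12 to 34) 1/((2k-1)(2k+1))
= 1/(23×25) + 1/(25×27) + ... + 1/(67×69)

Partial fractions: 1/((2k-1)(2k+1)) = (1/2)[1/(2k-1) - 1/(2k+1)]
The series telescopes:
= (1/2)[1/23 - 1/69]
= 1/69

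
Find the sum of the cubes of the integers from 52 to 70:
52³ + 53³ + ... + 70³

Use ∑_{k=1}^{n} k³ = [n(n+1)/2]², then subtract the first 51 terms.
∑_{k=1}^{70} k³ = [70×71/2]² = 2485² = 6175225
∑_{k=1}^{51} k³ = [51×52/2]² = 1326² = 1758276
∑_{k=52}^{70} k³ = 6175225 - 1758276 = 4416949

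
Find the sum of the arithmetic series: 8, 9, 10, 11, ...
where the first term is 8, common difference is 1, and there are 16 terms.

Sₙ = n/2 × (first + last)
Last term = a + (n-1)d = 8 + (16-1)×1 = 23
S_16 = 16/2 × (8 + 23)
S_16 = 16/2 × 31 = 248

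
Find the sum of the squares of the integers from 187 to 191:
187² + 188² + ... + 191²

Use ∑_{k=1}^{n} k² = n(n+1)(2n+1)/6, then subtract the first 186 terms.
∑_{k=1}^{191} k² = 191×192×383/6 = 2340896
∑_{k=1}^{186} k² = 186×187×373/6 = 2162281
∑_{k=187}^{191} k² = 2340896 - 2162281 = 178615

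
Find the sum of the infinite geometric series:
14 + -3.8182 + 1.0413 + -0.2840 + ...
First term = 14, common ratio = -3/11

For |r| < 1, S = a / (1 - r)
S = 14 / (1 - (-3/11))
S = 14 / (14/11)
S = 11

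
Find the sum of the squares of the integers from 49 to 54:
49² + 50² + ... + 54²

Use ∑_{k=1}^{n} k² = n(n+1)(2n+1)/6, then subtract the first 48 terms.
∑_{k=1}^{54} k² = 54×55×109/6 = 53955
∑_{k=1}^{48} k² = 48×49×97/6 = 38024
∑_{k=49}^{54} k² = 53955 - 38024 = 15931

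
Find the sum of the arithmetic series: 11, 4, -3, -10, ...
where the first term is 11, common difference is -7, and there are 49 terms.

Sₙ = n/2 × (first + last)
Last term = a + (n-1)d = 11 + (49-1)×(-7) = -325
S_49 = 49/2 × (11 + (-325))
S_49 = 49/2 × (-314) = -7693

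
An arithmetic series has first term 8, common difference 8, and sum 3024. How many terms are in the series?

Using S = n/2 × [2a + (n-1)d]
3024 = n/2 × [2(8) + (n-1)(8)]
3024 = n/2 × [16 + 8n - 8]
6048 = n × [8 + 8n]
8n² + (8)n - 6048 = 0
Discriminant: Δ = (8)² - 4(8)(-6048) = 64 + 193536 = 193600
√Δ = 440
n = [-(8) + √Δ] / (2·8) = (-8 + 440) / 16 = 432 / 16 = 27
(The negative root is discarded since n must be a positive integer.)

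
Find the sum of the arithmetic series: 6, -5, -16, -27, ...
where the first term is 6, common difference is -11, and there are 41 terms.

Sₙ = n/2 × (first + last)
Last term = a + (n-1)d = 6 + (41-1)×(-11) = -434
S_41 = 41/2 × (6 + (-434))
S_41 = 41/2 × (-428) = -8774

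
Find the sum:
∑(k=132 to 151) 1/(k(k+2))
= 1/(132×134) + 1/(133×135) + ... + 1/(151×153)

Partial fractions: 1/(k(k+2)) = (1/2)[1/k - 1/(k+2)]
Telescoping leaves the first two and last two terms:
= (1/2)[1/132 + 1/133 - 1/152 - 1/153]
= 3545/3581424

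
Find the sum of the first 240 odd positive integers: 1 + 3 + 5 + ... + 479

Sum of first n odd numbers = n²
= 240²
= 57600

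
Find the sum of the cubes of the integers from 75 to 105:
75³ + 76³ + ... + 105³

Use ∑_{k=1}^{n} k³ = [n(n+1)/2]², then subtract the first 74 terms.
∑_{k=1}^{105} k³ = [105×106/2]² = 5565² = 30969225
∑_{k=1}^{74} k³ = [74×75/2]² = 2775² = 7700625
∑_{k=75}^{105} k³ = 30969225 - 7700625 = 23268600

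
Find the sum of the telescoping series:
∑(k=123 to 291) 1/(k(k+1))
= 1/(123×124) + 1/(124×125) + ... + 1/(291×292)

Partial fractions: 1/(k(k+1)) = 1/k - 1/(k+1)
The series telescopes:
= (1/123 - 1/124) + (1/124 - 1/125) + ... + (1/291 - 1/292)
= 1/123 - 1/292
= 169/35916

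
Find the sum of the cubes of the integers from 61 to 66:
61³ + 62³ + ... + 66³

Use ∑_{k=1}^{n} k³ = [n(n+1)/2]², then subtract the first 60 terms.
∑_{k=1}^{66} k³ = [66×67/2]² = 2211² = 4888521
∑_{k=1}^{60} k³ = [60×61/2]² = 1830² = 3348900
∑_{k=61}^{66} k³ = 4888521 - 3348900 = 1539621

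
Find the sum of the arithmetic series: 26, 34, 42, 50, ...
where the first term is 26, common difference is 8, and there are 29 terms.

Sₙ = n/2 × (first + last)
Last term = a + (n-1)d = 26 + (29-1)×8 = 250
S_29 = 29/2 × (26 + 250)
S_29 = 29/2 × 276 = 4002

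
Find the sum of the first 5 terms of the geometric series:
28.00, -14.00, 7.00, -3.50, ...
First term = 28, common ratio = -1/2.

Sₙ = a(1 - rⁿ) / (1 - r)
S_5 = 28(1 - (-1/2)^5) / (1 - (-1/2))
S_5 = 28(1 - (-1/32)) / (3/2)
S_5 = 77/4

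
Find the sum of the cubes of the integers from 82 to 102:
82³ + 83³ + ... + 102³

Use ∑_{k=1}^{n} k³ = [n(n+1)/2]², then subtract the first 81 terms.
∑_{k=1}^{102} k³ = [102×103/2]² = 5253² = 27594009
∑_{k=1}^{81} k³ = [81×82/2]² = 3321² = 11029041
∑_{k=82}^{102} k³ = 27594009 - 11029041 = 16564968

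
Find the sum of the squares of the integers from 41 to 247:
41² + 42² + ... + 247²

Use ∑_{k=1}^{n} k² = n(n+1)(2n+1)/6, then subtract the first 40 terms.
∑_{k=1}^{247} k² = 247×248×495/6 = 5053620
∑_{k=1}^{40} k² = 40×41×81/6 = 22140
∑_{k=41}^{247} k² = 5053620 - 22140 = 5031480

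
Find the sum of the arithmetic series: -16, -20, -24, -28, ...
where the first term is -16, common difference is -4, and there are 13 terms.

Sₙ = n/2 × (first + last)
Last term = a + (n-1)d = -16 + (13-1)×(-4) = -64
S_13 = 13/2 × (-16 + (-64))
S_13 = 13/2 × (-80) = -520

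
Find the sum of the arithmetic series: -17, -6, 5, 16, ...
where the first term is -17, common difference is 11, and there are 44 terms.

Sₙ = n/2 × (first + last)
Last term = a + (n-1)d = -17 + (44-1)×11 = 456
S_44 = 44/2 × (-17 + 456)
S_44 = 44/2 × 439 = 9658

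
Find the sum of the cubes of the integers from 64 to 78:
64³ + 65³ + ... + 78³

Use ∑_{k=1}^{n} k³ = [n(n+1)/2]², then subtract the first 63 terms.
∑_{k=1}^{78} k³ = [78×79/2]² = 3081² = 9492561
∑_{k=1}^{63} k³ = [63×64/2]² = 2016² = 4064256
∑_{k=64}^{78} k³ = 9492561 - 4064256 = 5428305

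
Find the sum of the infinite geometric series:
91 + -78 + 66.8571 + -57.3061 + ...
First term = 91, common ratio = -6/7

For |r| < 1, S = a / (1 - r)
S = 91 / (1 - (-6/7))
S = 91 / (13/7)
S = 49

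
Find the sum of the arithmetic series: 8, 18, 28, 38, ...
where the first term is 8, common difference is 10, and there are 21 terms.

Sₙ = n/2 × (first + last)
Last term = a + (n-1)d = 8 + (21-1)×10 = 208
S_21 = 21/2 × (8 + 208)
S_21 = 21/2 × 216 = 2268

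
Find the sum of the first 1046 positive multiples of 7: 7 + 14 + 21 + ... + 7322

Factor out 7: = 7(1 + 2 + ... + 1046) = 7 × n(n+1)/2
= 7 × 1046×1047/2
= 7 × 547581
= 3833067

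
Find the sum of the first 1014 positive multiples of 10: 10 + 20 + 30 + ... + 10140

Factor out 10: = 10(1 + 2 + ... + 1014) = 10 × n(n+1)/2
= 10 × 1014×1015/2
= 10 × 514605
= 5146050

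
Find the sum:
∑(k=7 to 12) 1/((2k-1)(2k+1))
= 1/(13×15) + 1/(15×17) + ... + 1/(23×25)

Partial fractions: 1/((2k-1)(2k+1)) = (1/2)[1/(2k-1) - 1/(2k+1)]
The series telescopes:
= (1/2)[1/13 - 1/25]
= 6/325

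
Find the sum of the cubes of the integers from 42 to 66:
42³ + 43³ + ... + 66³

Use ∑_{k=1}^{n} k³ = [n(n+1)/2]², then subtract the first 41 terms.
∑_{k=1}^{66} k³ = [66×67/2]² = 2211² = 4888521
∑_{k=1}^{41} k³ = [41×42/2]² = 861² = 741321
∑_{k=42}^{66} k³ = 4888521 - 741321 = 4147200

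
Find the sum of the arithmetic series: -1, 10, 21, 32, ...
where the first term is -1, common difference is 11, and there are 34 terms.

Sₙ = n/2 × (first + last)
Last term = a + (n-1)d = -1 + (34-1)×11 = 362
S_34 = 34/2 × (-1 + 362)
S_34 = 34/2 × 361 = 6137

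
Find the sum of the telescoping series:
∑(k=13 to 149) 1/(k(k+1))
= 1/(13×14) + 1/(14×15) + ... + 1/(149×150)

Partial fractions: 1/(k(k+1)) = 1/k - 1/(k+1)
The series telescopes:
= (1/13 - 1/14) + (1/14 - 1/15) + ... + (1/149 - 1/150)
= 1/13 - 1/150
= 137/1950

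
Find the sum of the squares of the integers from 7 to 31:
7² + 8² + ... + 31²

Use ∑_{k=1}^{n} k² = n(n+1)(2n+1)/6, then subtract the first 6 terms.
∑_{k=1}^{31} k² = 31×32×63/6 = 10416
∑_{k=1}^{6} k² = 6×7×13/6 = 91
∑_{k=7}^{31} k² = 10416 - 91 = 10325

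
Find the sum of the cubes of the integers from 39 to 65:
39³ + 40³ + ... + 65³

Use ∑_{k=1}^{n} k³ = [n(n+1)/2]², then subtract the first 38 terms.
∑_{k=1}^{65} k³ = [65×66/2]² = 2145² = 4601025
∑_{k=1}^{38} k³ = [38×39/2]² = 741² = 549081
∑_{k=39}^{65} k³ = 4601025 - 549081 = 4051944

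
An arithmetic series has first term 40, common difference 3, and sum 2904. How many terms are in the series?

Using S = n/2 × [2a + (n-1)d]
2904 = n/2 × [2(40) + (n-1)(3)]
2904 = n/2 × [80 + 3n - 3]
5808 = n × [77 + 3n]
3n² + (77)n - 5808 = 0
Discriminant: Δ = (77)² - 4(3)(-5808) = 5929 + 69696 = 75625
√Δ = 275
n = [-(77) + √Δ] / (2·3) = (-77 + 275) / 6 = 198 / 6 = 33
(The negative root is discarded since n must be a positive integer.)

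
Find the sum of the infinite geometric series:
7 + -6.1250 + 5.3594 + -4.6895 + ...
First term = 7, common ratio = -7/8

For |r| < 1, S = a / (1 - r)
S = 7 / (1 - (-7/8))
S = 7 / (15/8)
S = 56/15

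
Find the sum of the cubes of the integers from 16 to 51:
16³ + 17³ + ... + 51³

Use ∑_{k=1}^{n} k³ = [n(n+1)/2]², then subtract the first 15 terms.
∑_{k=1}^{51} k³ = [51×52/2]² = 1326² = 1758276
∑_{k=1}^{15} k³ = [15×16/2]² = 120² = 14400
∑_{k=16}^{51} k³ = 1758276 - 14400 = 1743876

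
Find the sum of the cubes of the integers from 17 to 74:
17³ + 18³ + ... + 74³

Use ∑_{k=1}^{n} k³ = [n(n+1)/2]², then subtract the first 16 terms.
∑_{k=1}^{74} k³ = [74×75/2]² = 2775² = 7700625
∑_{k=1}^{16} k³ = [16×17/2]² = 136² = 18496
∑_{k=17}^{74} k³ = 7700625 - 18496 = 7682129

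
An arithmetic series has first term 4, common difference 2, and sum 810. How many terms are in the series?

Using S = n/2 × [2a + (n-1)d]
810 = n/2 × [2(4) + (n-1)(2)]
810 = n/2 × [8 + 2n - 2]
1620 = n × [6 + 2n]
2n² + (6)n - 1620 = 0
Discriminant: Δ = (6)² - 4(2)(-1620) = 36 + 12960 = 12996
√Δ = 114
n = [-(6) + √Δ] / (2·2) = (-6 + 114) / 4 = 108 / 4 = 27
(The negative root is discarded since n must be a positive integer.)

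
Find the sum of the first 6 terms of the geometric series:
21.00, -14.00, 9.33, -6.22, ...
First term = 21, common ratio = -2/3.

Sₙ = a(1 - rⁿ) / (1 - r)
S_6 = 21(1 - (-2/3)^6) / (1 - (-2/3))
S_6 = 21(1 - (64/729)) / (5/3)
S_6 = 931/81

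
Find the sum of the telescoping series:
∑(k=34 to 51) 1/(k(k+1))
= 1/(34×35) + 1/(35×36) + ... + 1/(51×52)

Partial fractions: 1/(k(k+1)) = 1/k - 1/(k+1)
The series telescopes:
= (1/34 - 1/35) + (1/35 - 1/36) + ... + (1/51 - 1/52)
= 1/34 - 1/52
= 9/884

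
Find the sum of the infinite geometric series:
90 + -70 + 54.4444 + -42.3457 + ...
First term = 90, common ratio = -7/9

For |r| < 1, S = a / (1 - r)
S = 90 / (1 - (-7/9))
S = 90 / (16/9)
S = 405/8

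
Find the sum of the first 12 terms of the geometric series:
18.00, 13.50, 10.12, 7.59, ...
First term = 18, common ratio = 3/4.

Sₙ = a(1 - rⁿ) / (1 - r)
S_12 = 18(1 - (3/4)^12) / (1 - (3/4))
S_12 = 18(1 - (531441/16777216)) / (1/4)
S_12 = 146211975/2097152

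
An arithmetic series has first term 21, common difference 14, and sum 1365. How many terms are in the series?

Using S = n/2 × [2a + (n-1)d]
1365 = n/2 × [2(21) + (n-1)(14)]
1365 = n/2 × [42 + 14n - 14]
2730 = n × [28 + 14n]
14n² + (28)n - 2730 = 0
Discriminant: Δ = (28)² - 4(14)(-2730) = 784 + 152880 = 153664
√Δ = 392
n = [-(28) + √Δ] / (2·14) = (-28 + 392) / 28 = 364 / 28 = 13
(The negative root is discarded since n must be a positive integer.)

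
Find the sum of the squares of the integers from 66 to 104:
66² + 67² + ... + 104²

Use ∑_{k=1}^{n} k² = n(n+1)(2n+1)/6, then subtract the first 65 terms.
∑_{k=1}^{104} k² = 104×105×209/6 = 380380
∑_{k=1}^{65} k² = 65×66×131/6 = 93665
∑_{k=66}^{104} k² = 380380 - 93665 = 286715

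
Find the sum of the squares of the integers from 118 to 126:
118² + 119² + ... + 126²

Use ∑_{k=1}^{n} k² = n(n+1)(2n+1)/6, then subtract the first 117 terms.
∑_{k=1}^{126} k² = 126×127×253/6 = 674751
∑_{k=1}^{117} k² = 117×118×235/6 = 540735
∑_{k=118}^{126} k² = 674751 - 540735 = 134016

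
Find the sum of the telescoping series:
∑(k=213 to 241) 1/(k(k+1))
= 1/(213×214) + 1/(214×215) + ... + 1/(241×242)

Partial fractions: 1/(k(k+1)) = 1/k - 1/(k+1)
The series telescopes:
= (1/213 - 1/214) + (1/214 - 1/215) + ... + (1/241 - 1/242)
= 1/213 - 1/242
= 29/51546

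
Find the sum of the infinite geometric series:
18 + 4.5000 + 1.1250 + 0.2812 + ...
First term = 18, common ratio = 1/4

For |r| < 1, S = a / (1 - r)
S = 18 / (1 - (1/4))
S = 18 / (3/4)
S = 24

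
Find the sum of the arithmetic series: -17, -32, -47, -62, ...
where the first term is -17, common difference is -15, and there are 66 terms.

Sₙ = n/2 × (first + last)
Last term = a + (n-1)d = -17 + (66-1)×(-15) = -992
S_66 = 66/2 × (-17 + (-992))
S_66 = 66/2 × (-1009) = -33297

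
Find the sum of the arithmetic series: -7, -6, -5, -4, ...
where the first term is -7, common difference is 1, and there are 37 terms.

Sₙ = n/2 × (first + last)
Last term = a + (n-1)d = -7 + (37-1)×1 = 29
S_37 = 37/2 × (-7 + 29)
S_37 = 37/2 × 22 = 407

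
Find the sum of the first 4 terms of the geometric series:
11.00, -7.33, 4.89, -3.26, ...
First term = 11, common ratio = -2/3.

Sₙ = a(1 - rⁿ) / (1 - r)
S_4 = 11(1 - (-2/3)^4) / (1 - (-2/3))
S_4 = 11(1 - (16/81)) / (5/3)
S_4 = 143/27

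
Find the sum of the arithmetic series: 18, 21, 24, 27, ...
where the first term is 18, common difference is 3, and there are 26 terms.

Sₙ = n/2 × (first + last)
Last term = a + (n-1)d = 18 + (26-1)×3 = 93
S_26 = 26/2 × (18 + 93)
S_26 = 26/2 × 111 = 1443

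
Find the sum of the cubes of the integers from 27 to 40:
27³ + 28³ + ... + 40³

Use ∑_{k=1}^{n} k³ = [n(n+1)/2]², then subtract the first 26 terms.
∑_{k=1}^{40} k³ = [40×41/2]² = 820² = 672400
∑_{k=1}^{26} k³ = [26×27/2]² = 351² = 123201
∑_{k=27}^{40} k³ = 672400 - 123201 = 549199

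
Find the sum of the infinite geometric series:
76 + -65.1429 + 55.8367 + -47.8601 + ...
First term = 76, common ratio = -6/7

For |r| < 1, S = a / (1 - r)
S = 76 / (1 - (-6/7))
S = 76 / (13/7)
S = 532/13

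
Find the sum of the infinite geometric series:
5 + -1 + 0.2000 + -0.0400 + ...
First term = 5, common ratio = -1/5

For |r| < 1, S = a / (1 - r)
S = 5 / (1 - (-1/5))
S = 5 / (6/5)
S = 25/6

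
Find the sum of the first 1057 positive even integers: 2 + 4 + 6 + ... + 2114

Sum of first n even numbers = n(n+1)
= 1057×1058
= 1118306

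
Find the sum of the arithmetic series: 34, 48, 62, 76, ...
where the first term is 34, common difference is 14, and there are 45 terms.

Sₙ = n/2 × (first + last)
Last term = a + (n-1)d = 34 + (45-1)×14 = 650
S_45 = 45/2 × (34 + 650)
S_45 = 45/2 × 684 = 15390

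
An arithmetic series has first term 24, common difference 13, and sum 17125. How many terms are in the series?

Using S = n/2 × [2a + (n-1)d]
17125 = n/2 × [2(24) + (n-1)(13)]
17125 = n/2 × [48 + 13n - 13]
34250 = n × [35 + 13n]
13n² + (35)n - 34250 = 0
Discriminant: Δ = (35)² - 4(13)(-34250) = 1225 + 1781000 = 1782225
√Δ = 1335
n = [-(35) + √Δ] / (2·13) = (-35 + 1335) / 26 = 1300 / 26 = 50
(The negative root is discarded since n must be a positive integer.)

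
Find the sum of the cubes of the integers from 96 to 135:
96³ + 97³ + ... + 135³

Use ∑_{k=1}^{n} k³ = [n(n+1)/2]², then subtract the first 95 terms.
∑_{k=1}^{135} k³ = [135×136/2]² = 9180² = 84272400
∑_{k=1}^{95} k³ = [95×96/2]² = 4560² = 20793600
∑_{k=96}^{135} k³ = 84272400 - 20793600 = 63478800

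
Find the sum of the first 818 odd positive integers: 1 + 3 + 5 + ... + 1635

Sum of first n odd numbers = n²
= 818²
= 669124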